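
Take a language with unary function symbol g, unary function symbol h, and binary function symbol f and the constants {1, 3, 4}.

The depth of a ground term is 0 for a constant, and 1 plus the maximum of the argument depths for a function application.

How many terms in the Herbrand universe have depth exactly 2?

345

Let N_k = |{terms of depth ≤ k}|. Then N_0 = 3 and N_k = 3 + N_{k-1} + N_{k-1} + N_{k-1}^2 for k ≥ 1 (one summand per function symbol, arity giving the exponent).
N_0 = 3
N_1 = 3 + 3 + 3 + 3^2 = 18
N_2 = 3 + 18 + 18 + 18^2 = 363
Terms of depth exactly 2: N_2 − N_1 = 363 − 18 = 345.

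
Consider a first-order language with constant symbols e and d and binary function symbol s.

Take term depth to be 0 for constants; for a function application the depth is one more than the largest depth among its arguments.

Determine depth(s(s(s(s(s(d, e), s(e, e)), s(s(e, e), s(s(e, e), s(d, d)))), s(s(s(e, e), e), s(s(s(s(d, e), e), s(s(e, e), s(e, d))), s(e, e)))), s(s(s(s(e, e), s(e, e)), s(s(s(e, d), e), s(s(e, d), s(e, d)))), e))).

depth(s(d, e)) = 1 + max(0, 0) = 1
depth(s(e, e)) = 1 + max(0, 0) = 1
depth(s(s(d, e), s(e, e))) = 1 + max(1, 1) = 2
depth(s(d, d)) = 1 + max(0, 0) = 1
depth(s(s(e, e), s(d, d))) = 1 + max(1, 1) = 2
depth(s(s(e, e), s(s(e, e), s(d, d)))) = 1 + max(1, 2) = 3
depth(s(s(s(d, e), s(e, e)), s(s(e, e), s(s(e, e), s(d, d))))) = 1 + max(2, 3) = 4
depth(s(s(e, e), e)) = 1 + max(1, 0) = 2
depth(s(s(d, e), e)) = 1 + max(1, 0) = 2
depth(s(e, d)) = 1 + max(0, 0) = 1
depth(s(s(e, e), s(e, d))) = 1 + max(1, 1) = 2
depth(s(s(s(d, e), e), s(s(e, e), s(e, d)))) = 1 + max(2, 2) = 3
depth(s(s(s(s(d, e), e), s(s(e, e), s(e, d))), s(e, e))) = 1 + max(3, 1) = 4
depth(s(s(s(e, e), e), s(s(s(s(d, e), e), s(s(e, e), s(e, d))), s(e, e)))) = 1 + max(2, 4) = 5
depth(s(s(s(s(d, e), s(e, e)), s(s(e, e), s(s(e, e), s(d, d)))), s(s(s(e, e), e), s(s(s(s(d, e), e), s(s(e, e), s(e, d))), s(e, e))))) = 1 + max(4, 5) = 6
depth(s(s(e, e), s(e, e))) = 1 + max(1, 1) = 2
depth(s(s(e, d), e)) = 1 + max(1, 0) = 2
depth(s(s(e, d), s(e, d))) = 1 + max(1, 1) = 2
depth(s(s(s(e, d), e), s(s(e, d), s(e, d)))) = 1 + max(2, 2) = 3
depth(s(s(s(e, e), s(e, e)), s(s(s(e, d), e), s(s(e, d), s(e, d))))) = 1 + max(2, 3) = 4
depth(s(s(s(s(e, e), s(e, e)), s(s(s(e, d), e), s(s(e, d), s(e, d)))), e)) = 1 + max(4, 0) = 5
depth(s(s(s(s(s(d, e), s(e, e)), s(s(e, e), s(s(e, e), s(d, d)))), s(s(s(e, e), e), s(s(s(s(d, e), e), s(s(e, e), s(e, d))), s(e, e)))), s(s(s(s(e, e), s(e, e)), s(s(s(e, d), e), s(s(e, d), s(e, d)))), e))) = 1 + max(6, 5) = 7

7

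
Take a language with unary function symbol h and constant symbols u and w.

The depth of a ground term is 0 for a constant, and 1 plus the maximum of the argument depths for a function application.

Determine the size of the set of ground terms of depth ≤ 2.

Let N_k = |{terms of depth ≤ k}|. Then N_0 = 2 and N_k = 2 + N_{k-1} for k ≥ 1 (one summand per function symbol, arity giving the exponent).
N_0 = 2
N_1 = 2 + 2 = 4
N_2 = 2 + 4 = 6
Explicitly: u, w, h(u), h(w), h(h(u)), h(h(w)).

6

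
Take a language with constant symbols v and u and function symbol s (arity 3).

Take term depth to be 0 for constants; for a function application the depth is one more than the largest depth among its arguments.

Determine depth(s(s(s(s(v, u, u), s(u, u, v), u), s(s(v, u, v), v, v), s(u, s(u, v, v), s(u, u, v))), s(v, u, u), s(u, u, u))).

depth(s(v, u, u)) = 1 + max(0, 0, 0) = 1
depth(s(u, u, v)) = 1 + max(0, 0, 0) = 1
depth(s(s(v, u, u), s(u, u, v), u)) = 1 + max(1, 1, 0) = 2
depth(s(v, u, v)) = 1 + max(0, 0, 0) = 1
depth(s(s(v, u, v), v, v)) = 1 + max(1, 0, 0) = 2
depth(s(u, v, v)) = 1 + max(0, 0, 0) = 1
depth(s(u, s(u, v, v), s(u, u, v))) = 1 + max(0, 1, 1) = 2
depth(s(s(s(v, u, u), s(u, u, v), u), s(s(v, u, v), v, v), s(u, s(u, v, v), s(u, u, v)))) = 1 + max(2, 2, 2) = 3
depth(s(u, u, u)) = 1 + max(0, 0, 0) = 1
depth(s(s(s(s(v, u, u), s(u, u, v), u), s(s(v, u, v), v, v), s(u, s(u, v, v), s(u, u, v))), s(v, u, u), s(u, u, u))) = 1 + max(3, 1, 1) = 4

4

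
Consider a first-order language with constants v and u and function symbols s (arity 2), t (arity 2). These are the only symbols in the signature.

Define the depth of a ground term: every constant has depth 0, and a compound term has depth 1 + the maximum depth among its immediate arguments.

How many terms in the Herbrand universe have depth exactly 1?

8

Let N_k count ground terms of depth at most k. Each non-constant term of depth ≤ k is some function symbol applied to depth-≤(k−1) arguments, giving N_k = 2 + N_{k-1}^2 + N_{k-1}^2.
N_0 = 2
N_1 = 2 + 2^2 + 2^2 = 10
Terms of depth exactly 1: N_1 − N_0 = 10 − 2 = 8.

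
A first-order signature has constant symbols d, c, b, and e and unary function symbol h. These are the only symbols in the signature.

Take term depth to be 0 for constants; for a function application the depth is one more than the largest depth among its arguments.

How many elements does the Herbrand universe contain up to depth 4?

Let N_k = |{terms of depth ≤ k}|. Then N_0 = 4 and N_k = 4 + N_{k-1} for k ≥ 1 (one summand per function symbol, arity giving the exponent).
N_0 = 4
N_1 = 4 + 4 = 8
N_2 = 4 + 8 = 12
N_3 = 4 + 12 = 16
N_4 = 4 + 16 = 20

20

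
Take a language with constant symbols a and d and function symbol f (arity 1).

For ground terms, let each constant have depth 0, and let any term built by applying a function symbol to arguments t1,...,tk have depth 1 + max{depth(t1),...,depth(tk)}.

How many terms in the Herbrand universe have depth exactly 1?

Let N_k count ground terms of depth at most k. Each non-constant term of depth ≤ k is some function symbol applied to depth-≤(k−1) arguments, giving N_k = 2 + N_{k-1}.
N_0 = 2
N_1 = 2 + 2 = 4
Terms of depth exactly 1: N_1 − N_0 = 4 − 2 = 2.

2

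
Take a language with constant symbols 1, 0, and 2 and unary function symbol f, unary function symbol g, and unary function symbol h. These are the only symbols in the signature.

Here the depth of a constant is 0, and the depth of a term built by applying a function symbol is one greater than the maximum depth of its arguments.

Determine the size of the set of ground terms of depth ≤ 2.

If N_k denotes the number of depth-≤k ground terms, the 3 constants give N_0 = 3, and each function symbol of arity r contributes N_{k-1}^r new terms at level k: N_k = 3 + N_{k-1} + N_{k-1} + N_{k-1}.
N_0 = 3
N_1 = 3 + 3 + 3 + 3 = 12
N_2 = 3 + 12 + 12 + 12 = 39

39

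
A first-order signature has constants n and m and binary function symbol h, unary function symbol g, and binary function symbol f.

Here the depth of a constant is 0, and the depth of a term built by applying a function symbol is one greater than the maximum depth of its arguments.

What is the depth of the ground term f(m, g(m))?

depth(g(m)) = 1 + depth(m) = 1 + 0 = 1
depth(f(m, g(m))) = 1 + max(0, 1) = 2

2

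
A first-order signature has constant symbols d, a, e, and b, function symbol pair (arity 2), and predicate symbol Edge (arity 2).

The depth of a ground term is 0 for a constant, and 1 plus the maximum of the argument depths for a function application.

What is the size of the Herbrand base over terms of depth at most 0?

First count ground terms of depth ≤ 0.
Let N_k = |{terms of depth ≤ k}|. Then N_0 = 4 and N_k = 4 + N_{k-1}^2 for k ≥ 1 (one summand per function symbol, arity giving the exponent).
N_0 = 4
So |H| = 4.
For each predicate symbol, the number of ground atoms is |H| raised to its arity; summing:
  Edge: 4^2 = 16
Total ground atoms: 16.

16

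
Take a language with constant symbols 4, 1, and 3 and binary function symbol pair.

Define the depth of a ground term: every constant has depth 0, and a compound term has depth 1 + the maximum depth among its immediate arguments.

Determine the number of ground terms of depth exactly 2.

If N_k denotes the number of depth-≤k ground terms, the 3 constants give N_0 = 3, and each function symbol of arity r contributes N_{k-1}^r new terms at level k: N_k = 3 + N_{k-1}^2.
N_0 = 3
N_1 = 3 + 3^2 = 12
N_2 = 3 + 12^2 = 147
Terms of depth exactly 2: N_2 − N_1 = 147 − 12 = 135.

135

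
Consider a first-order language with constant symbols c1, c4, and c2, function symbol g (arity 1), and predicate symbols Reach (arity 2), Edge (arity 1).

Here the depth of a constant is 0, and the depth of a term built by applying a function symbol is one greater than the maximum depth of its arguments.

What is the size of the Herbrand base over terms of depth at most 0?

First count ground terms of depth ≤ 0.
Write N_k for the number of ground terms of depth ≤ k. A term of depth ≤ k is either a constant or a function symbol applied to arguments of depth ≤ k−1, so N_k = 3 + N_{k-1}.
N_0 = 3
Explicitly: c1, c4, c2.
So |H| = 3.
For each predicate symbol, the number of ground atoms is |H| raised to its arity; summing:
  Reach: 3^2 = 9;  Edge: 3
Total ground atoms: 9 + 3 = 12.

12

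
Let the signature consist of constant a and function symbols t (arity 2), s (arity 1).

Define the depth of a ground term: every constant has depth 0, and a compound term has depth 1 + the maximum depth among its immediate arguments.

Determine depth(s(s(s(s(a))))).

4

depth(s(a)) = 1 + depth(a) = 1 + 0 = 1
depth(s(s(a))) = 1 + depth(s(a)) = 1 + 1 = 2
depth(s(s(s(a)))) = 1 + depth(s(s(a))) = 1 + 2 = 3
depth(s(s(s(s(a))))) = 1 + depth(s(s(s(a)))) = 1 + 3 = 4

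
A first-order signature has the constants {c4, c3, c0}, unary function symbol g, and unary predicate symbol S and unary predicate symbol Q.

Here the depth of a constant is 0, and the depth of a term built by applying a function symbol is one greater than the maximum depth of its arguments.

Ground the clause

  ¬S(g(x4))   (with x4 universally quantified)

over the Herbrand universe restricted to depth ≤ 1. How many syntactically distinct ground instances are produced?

Ground terms of depth ≤ 1:
  Let N_k = |{terms of depth ≤ k}|. Then N_0 = 3 and N_k = 3 + N_{k-1} for k ≥ 1 (one summand per function symbol, arity giving the exponent).
  N_0 = 3
  N_1 = 3 + 3 = 6
  Explicitly: c4, c3, c0, g(c4), g(c3), g(c0).
So there are 6 ground terms available for substitution.
There is 1 variable to instantiate (x4),  occurring in at least one literal, so different choices give different ground instances.
Number of ground instances = 6.

6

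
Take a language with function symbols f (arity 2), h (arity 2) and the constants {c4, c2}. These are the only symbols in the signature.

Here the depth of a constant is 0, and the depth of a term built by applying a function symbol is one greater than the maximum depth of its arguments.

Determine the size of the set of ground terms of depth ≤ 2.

Let N_k = |{terms of depth ≤ k}|. Then N_0 = 2 and N_k = 2 + N_{k-1}^2 + N_{k-1}^2 for k ≥ 1 (one summand per function symbol, arity giving the exponent).
N_0 = 2
N_1 = 2 + 2^2 + 2^2 = 10
N_2 = 2 + 10^2 + 10^2 = 202

202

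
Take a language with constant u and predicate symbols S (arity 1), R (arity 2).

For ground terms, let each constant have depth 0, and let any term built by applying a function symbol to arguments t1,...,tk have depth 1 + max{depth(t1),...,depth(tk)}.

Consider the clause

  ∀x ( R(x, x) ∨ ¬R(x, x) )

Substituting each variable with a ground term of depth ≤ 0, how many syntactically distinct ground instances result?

1

Ground terms of depth ≤ 0:
  With no function symbols every ground term is a constant, so there is exactly 1 ground term at every depth bound.
  N_0 = 1
  Explicitly: u.
So there is exactly 1 ground term available for substitution.
The variable x ranges independently over the available ground terms, and distinct assignments produce distinct instances.
Number of ground instances = 1.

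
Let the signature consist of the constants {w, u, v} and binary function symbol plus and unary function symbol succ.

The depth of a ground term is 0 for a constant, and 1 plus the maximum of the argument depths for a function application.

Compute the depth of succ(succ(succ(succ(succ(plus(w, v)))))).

depth(plus(w, v)) = 1 + max(0, 0) = 1
depth(succ(plus(w, v))) = 1 + depth(plus(w, v)) = 1 + 1 = 2
depth(succ(succ(plus(w, v)))) = 1 + depth(succ(plus(w, v))) = 1 + 2 = 3
depth(succ(succ(succ(plus(w, v))))) = 1 + depth(succ(succ(plus(w, v)))) = 1 + 3 = 4
depth(succ(succ(succ(succ(plus(w, v)))))) = 1 + depth(succ(succ(succ(plus(w, v))))) = 1 + 4 = 5
depth(succ(succ(succ(succ(succ(plus(w, v))))))) = 1 + depth(succ(succ(succ(succ(plus(w, v)))))) = 1 + 5 = 6

6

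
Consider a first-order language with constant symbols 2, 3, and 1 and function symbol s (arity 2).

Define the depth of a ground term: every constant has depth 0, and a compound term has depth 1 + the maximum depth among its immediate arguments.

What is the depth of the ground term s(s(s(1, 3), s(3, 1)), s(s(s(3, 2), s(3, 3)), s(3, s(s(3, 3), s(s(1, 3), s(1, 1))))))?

6

depth(s(1, 3)) = 1 + max(0, 0) = 1
depth(s(3, 1)) = 1 + max(0, 0) = 1
depth(s(s(1, 3), s(3, 1))) = 1 + max(1, 1) = 2
depth(s(3, 2)) = 1 + max(0, 0) = 1
depth(s(3, 3)) = 1 + max(0, 0) = 1
depth(s(s(3, 2), s(3, 3))) = 1 + max(1, 1) = 2
depth(s(1, 1)) = 1 + max(0, 0) = 1
depth(s(s(1, 3), s(1, 1))) = 1 + max(1, 1) = 2
depth(s(s(3, 3), s(s(1, 3), s(1, 1)))) = 1 + max(1, 2) = 3
depth(s(3, s(s(3, 3), s(s(1, 3), s(1, 1))))) = 1 + max(0, 3) = 4
depth(s(s(s(3, 2), s(3, 3)), s(3, s(s(3, 3), s(s(1, 3), s(1, 1)))))) = 1 + max(2, 4) = 5
depth(s(s(s(1, 3), s(3, 1)), s(s(s(3, 2), s(3, 3)), s(3, s(s(3, 3), s(s(1, 3), s(1, 1))))))) = 1 + max(2, 5) = 6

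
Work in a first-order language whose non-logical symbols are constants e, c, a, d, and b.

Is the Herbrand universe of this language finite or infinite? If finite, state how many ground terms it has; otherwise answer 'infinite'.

5

There are no function symbols, so every ground term is one of the 5 constants.
The Herbrand universe is {e, c, a, d, b}, which is finite with 5 elements.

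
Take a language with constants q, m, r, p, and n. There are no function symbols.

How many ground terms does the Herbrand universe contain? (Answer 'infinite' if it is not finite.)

There are no function symbols, so every ground term is one of the 5 constants.
The Herbrand universe is {q, m, r, p, n}, which is finite with 5 elements.

5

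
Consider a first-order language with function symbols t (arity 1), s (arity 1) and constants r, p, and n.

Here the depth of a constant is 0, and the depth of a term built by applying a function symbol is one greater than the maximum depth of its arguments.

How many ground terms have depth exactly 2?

Let N_k count ground terms of depth at most k. Each non-constant term of depth ≤ k is some function symbol applied to depth-≤(k−1) arguments, giving N_k = 3 + N_{k-1} + N_{k-1}.
N_0 = 3
N_1 = 3 + 3 + 3 = 9
N_2 = 3 + 9 + 9 = 21
Terms of depth exactly 2: N_2 − N_1 = 21 − 9 = 12.

12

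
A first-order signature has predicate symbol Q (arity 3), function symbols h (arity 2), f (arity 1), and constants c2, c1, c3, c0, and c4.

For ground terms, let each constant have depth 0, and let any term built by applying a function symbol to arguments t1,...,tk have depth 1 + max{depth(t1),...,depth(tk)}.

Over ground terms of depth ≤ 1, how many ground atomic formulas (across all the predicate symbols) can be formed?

First count ground terms of depth ≤ 1.
Let N_k = |{terms of depth ≤ k}|. Then N_0 = 5 and N_k = 5 + N_{k-1}^2 + N_{k-1} for k ≥ 1 (one summand per function symbol, arity giving the exponent).
N_0 = 5
N_1 = 5 + 5^2 + 5 = 35
So |H| = 35.
Each predicate of arity r yields |H|^r ground atoms (one per choice of an r-tuple from H):
  Q: 35^3 = 42875
Total ground atoms: 42875.

42875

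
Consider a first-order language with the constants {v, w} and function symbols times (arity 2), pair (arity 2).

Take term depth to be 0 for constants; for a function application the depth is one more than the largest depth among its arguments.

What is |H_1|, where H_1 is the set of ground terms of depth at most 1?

Write N_k for the number of ground terms of depth ≤ k. A term of depth ≤ k is either a constant or a function symbol applied to arguments of depth ≤ k−1, so N_k = 2 + N_{k-1}^2 + N_{k-1}^2.
N_0 = 2
N_1 = 2 + 2^2 + 2^2 = 10
Explicitly: v, w, times(v, v), times(v, w), times(w, v), times(w, w), pair(v, v), pair(v, w), pair(w, v), pair(w, w).

10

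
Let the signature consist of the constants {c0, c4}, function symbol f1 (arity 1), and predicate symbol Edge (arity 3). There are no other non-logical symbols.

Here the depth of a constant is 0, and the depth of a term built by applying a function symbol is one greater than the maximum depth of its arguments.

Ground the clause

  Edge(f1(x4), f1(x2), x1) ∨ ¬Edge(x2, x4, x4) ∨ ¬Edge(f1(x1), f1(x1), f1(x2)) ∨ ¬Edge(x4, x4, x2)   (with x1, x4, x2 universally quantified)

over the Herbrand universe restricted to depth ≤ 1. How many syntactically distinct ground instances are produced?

64

Ground terms of depth ≤ 1:
  Write N_k for the number of ground terms of depth ≤ k. A term of depth ≤ k is either a constant or a function symbol applied to arguments of depth ≤ k−1, so N_k = 2 + N_{k-1}.
  N_0 = 2
  N_1 = 2 + 2 = 4
  Explicitly: c0, c4, f1(c0), f1(c4).
So there are 4 ground terms available for substitution.
The body mentions every one of the 3 quantified variables; since ground terms form a free algebra, no two substitutions collapse to the same formula.
Number of ground instances = 4^3 = 64.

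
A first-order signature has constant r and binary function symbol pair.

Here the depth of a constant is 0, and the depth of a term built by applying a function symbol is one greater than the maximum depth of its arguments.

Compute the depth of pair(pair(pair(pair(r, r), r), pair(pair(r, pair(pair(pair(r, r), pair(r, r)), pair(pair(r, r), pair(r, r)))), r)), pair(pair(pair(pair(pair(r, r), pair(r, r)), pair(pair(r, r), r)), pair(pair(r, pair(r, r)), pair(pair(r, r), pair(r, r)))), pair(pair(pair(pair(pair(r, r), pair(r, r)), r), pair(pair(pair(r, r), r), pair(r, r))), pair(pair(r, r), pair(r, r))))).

7

depth(pair(r, r)) = 1 + max(0, 0) = 1
depth(pair(pair(r, r), r)) = 1 + max(1, 0) = 2
depth(pair(pair(r, r), pair(r, r))) = 1 + max(1, 1) = 2
depth(pair(pair(pair(r, r), pair(r, r)), pair(pair(r, r), pair(r, r)))) = 1 + max(2, 2) = 3
depth(pair(r, pair(pair(pair(r, r), pair(r, r)), pair(pair(r, r), pair(r, r))))) = 1 + max(0, 3) = 4
depth(pair(pair(r, pair(pair(pair(r, r), pair(r, r)), pair(pair(r, r), pair(r, r)))), r)) = 1 + max(4, 0) = 5
depth(pair(pair(pair(r, r), r), pair(pair(r, pair(pair(pair(r, r), pair(r, r)), pair(pair(r, r), pair(r, r)))), r))) = 1 + max(2, 5) = 6
depth(pair(pair(pair(r, r), pair(r, r)), pair(pair(r, r), r))) = 1 + max(2, 2) = 3
depth(pair(r, pair(r, r))) = 1 + max(0, 1) = 2
depth(pair(pair(r, pair(r, r)), pair(pair(r, r), pair(r, r)))) = 1 + max(2, 2) = 3
depth(pair(pair(pair(pair(r, r), pair(r, r)), pair(pair(r, r), r)), pair(pair(r, pair(r, r)), pair(pair(r, r), pair(r, r))))) = 1 + max(3, 3) = 4
depth(pair(pair(pair(r, r), pair(r, r)), r)) = 1 + max(2, 0) = 3
depth(pair(pair(pair(r, r), r), pair(r, r))) = 1 + max(2, 1) = 3
depth(pair(pair(pair(pair(r, r), pair(r, r)), r), pair(pair(pair(r, r), r), pair(r, r)))) = 1 + max(3, 3) = 4
depth(pair(pair(pair(pair(pair(r, r), pair(r, r)), r), pair(pair(pair(r, r), r), pair(r, r))), pair(pair(r, r), pair(r, r)))) = 1 + max(4, 2) = 5
depth(pair(pair(pair(pair(pair(r, r), pair(r, r)), pair(pair(r, r), r)), pair(pair(r, pair(r, r)), pair(pair(r, r), pair(r, r)))), pair(pair(pair(pair(pair(r, r), pair(r, r)), r), pair(pair(pair(r, r), r), pair(r, r))), pair(pair(r, r), pair(r, r))))) = 1 + max(4, 5) = 6
depth(pair(pair(pair(pair(r, r), r), pair(pair(r, pair(pair(pair(r, r), pair(r, r)), pair(pair(r, r), pair(r, r)))), r)), pair(pair(pair(pair(pair(r, r), pair(r, r)), pair(pair(r, r), r)), pair(pair(r, pair(r, r)), pair(pair(r, r), pair(r, r)))), pair(pair(pair(pair(pair(r, r), pair(r, r)), r), pair(pair(pair(r, r), r), pair(r, r))), pair(pair(r, r), pair(r, r)))))) = 1 + max(6, 6) = 7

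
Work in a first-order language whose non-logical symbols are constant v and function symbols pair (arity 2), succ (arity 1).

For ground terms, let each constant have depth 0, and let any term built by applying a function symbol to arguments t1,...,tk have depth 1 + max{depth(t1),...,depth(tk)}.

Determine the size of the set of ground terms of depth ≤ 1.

Count level by level. With function symbols pair/2, succ/1, the terms of depth ≤ k are the 1 constant together with each function applied to depth-≤(k−1) tuples, so N_k = 1 + N_{k-1}^2 + N_{k-1}.
N_0 = 1
N_1 = 1 + 1^2 + 1 = 3

3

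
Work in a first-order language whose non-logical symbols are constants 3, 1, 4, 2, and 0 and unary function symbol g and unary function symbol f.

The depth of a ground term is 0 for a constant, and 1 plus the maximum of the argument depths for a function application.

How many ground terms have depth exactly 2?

Let N_k = |{terms of depth ≤ k}|. Then N_0 = 5 and N_k = 5 + N_{k-1} + N_{k-1} for k ≥ 1 (one summand per function symbol, arity giving the exponent).
N_0 = 5
N_1 = 5 + 5 + 5 = 15
N_2 = 5 + 15 + 15 = 35
Terms of depth exactly 2: N_2 − N_1 = 35 − 15 = 20.

20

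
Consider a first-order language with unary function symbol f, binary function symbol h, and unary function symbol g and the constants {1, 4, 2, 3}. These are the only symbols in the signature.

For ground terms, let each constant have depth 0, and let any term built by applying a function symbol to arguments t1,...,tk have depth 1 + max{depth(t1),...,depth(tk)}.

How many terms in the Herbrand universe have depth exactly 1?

Let N_k count ground terms of depth at most k. Each non-constant term of depth ≤ k is some function symbol applied to depth-≤(k−1) arguments, giving N_k = 4 + N_{k-1} + N_{k-1}^2 + N_{k-1}.
N_0 = 4
N_1 = 4 + 4 + 4^2 + 4 = 28
Terms of depth exactly 1: N_1 − N_0 = 28 − 4 = 24.

24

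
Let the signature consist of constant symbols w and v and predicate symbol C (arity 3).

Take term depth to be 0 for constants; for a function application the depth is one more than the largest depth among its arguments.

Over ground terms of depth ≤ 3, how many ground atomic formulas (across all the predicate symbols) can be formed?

8

First count ground terms of depth ≤ 3.
With no function symbols every ground term is a constant, so there are exactly 2 ground terms at every depth bound.
N_0 = 2
N_1 = 2
N_2 = 2
N_3 = 2
So |H| = 2.
Ground atoms are formed by filling each argument slot of a predicate with a term from H, so an r-ary predicate gives |H|^r atoms:
  C: 2^3 = 8
Total ground atoms: 8.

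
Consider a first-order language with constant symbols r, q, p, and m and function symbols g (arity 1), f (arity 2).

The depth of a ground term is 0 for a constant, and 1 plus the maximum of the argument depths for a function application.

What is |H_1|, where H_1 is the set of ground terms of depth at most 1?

24

Let N_k count ground terms of depth at most k. Each non-constant term of depth ≤ k is some function symbol applied to depth-≤(k−1) arguments, giving N_k = 4 + N_{k-1} + N_{k-1}^2.
N_0 = 4
N_1 = 4 + 4 + 4^2 = 24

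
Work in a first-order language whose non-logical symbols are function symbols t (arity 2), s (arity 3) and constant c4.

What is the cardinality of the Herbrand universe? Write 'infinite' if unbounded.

The signature has at least one function symbol (t, arity 2) and at least one constant (c4).
Iterating t gives infinitely many distinct ground terms: c4, t(c4, c4), t(t(c4, c4), t(c4, c4)), ...
So the Herbrand universe is infinite.

infinite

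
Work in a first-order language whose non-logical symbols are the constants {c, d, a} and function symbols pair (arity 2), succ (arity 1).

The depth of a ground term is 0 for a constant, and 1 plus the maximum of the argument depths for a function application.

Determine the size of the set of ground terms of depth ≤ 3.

Count level by level. With function symbols pair/2, succ/1, the terms of depth ≤ k are the 3 constants together with each function applied to depth-≤(k−1) tuples, so N_k = 3 + N_{k-1}^2 + N_{k-1}.
N_0 = 3
N_1 = 3 + 3^2 + 3 = 15
N_2 = 3 + 15^2 + 15 = 243
N_3 = 3 + 243^2 + 243 = 59295

59295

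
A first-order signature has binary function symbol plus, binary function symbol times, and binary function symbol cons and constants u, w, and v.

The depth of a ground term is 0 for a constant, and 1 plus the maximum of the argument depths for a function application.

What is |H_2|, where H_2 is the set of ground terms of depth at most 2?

Count level by level. With function symbols plus/2, times/2, cons/2, the terms of depth ≤ k are the 3 constants together with each function applied to depth-≤(k−1) tuples, so N_k = 3 + N_{k-1}^2 + N_{k-1}^2 + N_{k-1}^2.
N_0 = 3
N_1 = 3 + 3^2 + 3^2 + 3^2 = 30
N_2 = 3 + 30^2 + 30^2 + 30^2 = 2703

2703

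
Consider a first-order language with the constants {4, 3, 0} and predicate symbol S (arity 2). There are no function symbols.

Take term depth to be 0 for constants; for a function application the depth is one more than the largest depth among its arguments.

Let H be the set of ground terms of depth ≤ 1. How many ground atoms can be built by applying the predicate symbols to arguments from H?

First count ground terms of depth ≤ 1.
With no function symbols every ground term is a constant, so there are exactly 3 ground terms at every depth bound.
N_0 = 3
N_1 = 3
Explicitly: 4, 3, 0.
So |H| = 3.
Ground atoms are formed by filling each argument slot of a predicate with a term from H, so an r-ary predicate gives |H|^r atoms:
  S: 3^2 = 9
Total ground atoms: 9.

9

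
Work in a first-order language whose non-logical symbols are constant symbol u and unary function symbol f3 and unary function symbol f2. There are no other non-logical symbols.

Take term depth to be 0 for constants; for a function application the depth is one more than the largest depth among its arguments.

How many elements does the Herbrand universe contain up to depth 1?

If N_k denotes the number of depth-≤k ground terms, the 1 constant gives N_0 = 1, and each function symbol of arity r contributes N_{k-1}^r new terms at level k: N_k = 1 + N_{k-1} + N_{k-1}.
N_0 = 1
N_1 = 1 + 1 + 1 = 3
Explicitly: u, f3(u), f2(u).

3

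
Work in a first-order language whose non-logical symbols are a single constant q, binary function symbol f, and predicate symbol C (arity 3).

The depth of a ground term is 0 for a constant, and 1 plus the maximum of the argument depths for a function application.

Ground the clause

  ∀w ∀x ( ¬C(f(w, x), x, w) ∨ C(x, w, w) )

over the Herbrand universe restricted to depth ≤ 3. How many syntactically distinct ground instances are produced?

Ground terms of depth ≤ 3:
  If N_k denotes the number of depth-≤k ground terms, the 1 constant gives N_0 = 1, and each function symbol of arity r contributes N_{k-1}^r new terms at level k: N_k = 1 + N_{k-1}^2.
  N_0 = 1
  N_1 = 1 + 1^2 = 2
  N_2 = 1 + 2^2 = 5
  N_3 = 1 + 5^2 = 26
So there are 26 ground terms available for substitution.
The clause has 2 distinct variables (w, x), each appearing in the body. In the free term algebra distinct substitutions yield syntactically distinct ground instances.
Number of ground instances = 26^2 = 676.

676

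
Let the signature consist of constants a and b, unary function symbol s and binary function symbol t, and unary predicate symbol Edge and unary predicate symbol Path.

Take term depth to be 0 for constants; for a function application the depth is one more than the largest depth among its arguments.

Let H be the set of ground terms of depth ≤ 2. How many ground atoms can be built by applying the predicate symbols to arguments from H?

First count ground terms of depth ≤ 2.
If N_k denotes the number of depth-≤k ground terms, the 2 constants give N_0 = 2, and each function symbol of arity r contributes N_{k-1}^r new terms at level k: N_k = 2 + N_{k-1} + N_{k-1}^2.
N_0 = 2
N_1 = 2 + 2 + 2^2 = 8
N_2 = 2 + 8 + 8^2 = 74
So |H| = 74.
Each predicate of arity r yields |H|^r ground atoms (one per choice of an r-tuple from H):
  Edge: 74;  Path: 74
Total ground atoms: 74 + 74 = 148.

148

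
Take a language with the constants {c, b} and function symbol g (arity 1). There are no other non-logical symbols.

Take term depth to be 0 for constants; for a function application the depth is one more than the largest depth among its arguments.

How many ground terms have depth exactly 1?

Let N_k = |{terms of depth ≤ k}|. Then N_0 = 2 and N_k = 2 + N_{k-1} for k ≥ 1 (one summand per function symbol, arity giving the exponent).
N_0 = 2
N_1 = 2 + 2 = 4
Terms of depth exactly 1: N_1 − N_0 = 4 − 2 = 2.

2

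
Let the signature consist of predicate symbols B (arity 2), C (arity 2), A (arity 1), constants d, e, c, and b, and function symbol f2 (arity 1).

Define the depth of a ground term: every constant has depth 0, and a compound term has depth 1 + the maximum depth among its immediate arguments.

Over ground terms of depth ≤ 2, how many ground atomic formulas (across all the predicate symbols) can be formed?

300

First count ground terms of depth ≤ 2.
If N_k denotes the number of depth-≤k ground terms, the 4 constants give N_0 = 4, and each function symbol of arity r contributes N_{k-1}^r new terms at level k: N_k = 4 + N_{k-1}.
N_0 = 4
N_1 = 4 + 4 = 8
N_2 = 4 + 8 = 12
So |H| = 12.
Each predicate of arity r yields |H|^r ground atoms (one per choice of an r-tuple from H):
  B: 12^2 = 144;  C: 12^2 = 144;  A: 12
Total ground atoms: 144 + 144 + 12 = 300.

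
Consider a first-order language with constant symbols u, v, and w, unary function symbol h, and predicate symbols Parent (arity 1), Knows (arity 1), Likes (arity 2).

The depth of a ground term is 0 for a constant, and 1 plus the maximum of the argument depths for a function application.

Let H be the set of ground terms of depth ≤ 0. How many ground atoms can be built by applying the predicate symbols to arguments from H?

15

First count ground terms of depth ≤ 0.
If N_k denotes the number of depth-≤k ground terms, the 3 constants give N_0 = 3, and each function symbol of arity r contributes N_{k-1}^r new terms at level k: N_k = 3 + N_{k-1}.
N_0 = 3
Explicitly: u, v, w.
So |H| = 3.
A ground atom is a predicate applied to a tuple of terms from H, so the count is the sum over predicates of |H|^arity:
  Parent: 3;  Knows: 3;  Likes: 3^2 = 9
Total ground atoms: 3 + 3 + 9 = 15.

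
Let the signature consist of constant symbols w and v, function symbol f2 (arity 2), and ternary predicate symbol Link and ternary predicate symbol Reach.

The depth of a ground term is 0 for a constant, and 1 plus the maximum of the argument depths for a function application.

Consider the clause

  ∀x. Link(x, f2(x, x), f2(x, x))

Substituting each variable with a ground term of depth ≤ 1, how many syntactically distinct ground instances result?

6

Ground terms of depth ≤ 1:
  Write N_k for the number of ground terms of depth ≤ k. A term of depth ≤ k is either a constant or a function symbol applied to arguments of depth ≤ k−1, so N_k = 2 + N_{k-1}^2.
  N_0 = 2
  N_1 = 2 + 2^2 = 6
  Explicitly: w, v, f2(w, w), f2(w, v), f2(v, w), f2(v, v).
So there are 6 ground terms available for substitution.
The variable x ranges independently over the available ground terms, and distinct assignments produce distinct instances.
Number of ground instances = 6.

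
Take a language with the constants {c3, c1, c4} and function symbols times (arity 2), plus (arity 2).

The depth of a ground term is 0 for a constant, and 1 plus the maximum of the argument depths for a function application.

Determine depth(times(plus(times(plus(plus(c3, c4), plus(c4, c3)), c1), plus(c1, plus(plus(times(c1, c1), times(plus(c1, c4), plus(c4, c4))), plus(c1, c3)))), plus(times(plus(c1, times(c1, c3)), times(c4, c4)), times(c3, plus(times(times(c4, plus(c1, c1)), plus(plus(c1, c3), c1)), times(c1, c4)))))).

7

depth(plus(c3, c4)) = 1 + max(0, 0) = 1
depth(plus(c4, c3)) = 1 + max(0, 0) = 1
depth(plus(plus(c3, c4), plus(c4, c3))) = 1 + max(1, 1) = 2
depth(times(plus(plus(c3, c4), plus(c4, c3)), c1)) = 1 + max(2, 0) = 3
depth(times(c1, c1)) = 1 + max(0, 0) = 1
depth(plus(c1, c4)) = 1 + max(0, 0) = 1
depth(plus(c4, c4)) = 1 + max(0, 0) = 1
depth(times(plus(c1, c4), plus(c4, c4))) = 1 + max(1, 1) = 2
depth(plus(times(c1, c1), times(plus(c1, c4), plus(c4, c4)))) = 1 + max(1, 2) = 3
depth(plus(c1, c3)) = 1 + max(0, 0) = 1
depth(plus(plus(times(c1, c1), times(plus(c1, c4), plus(c4, c4))), plus(c1, c3))) = 1 + max(3, 1) = 4
depth(plus(c1, plus(plus(times(c1, c1), times(plus(c1, c4), plus(c4, c4))), plus(c1, c3)))) = 1 + max(0, 4) = 5
depth(plus(times(plus(plus(c3, c4), plus(c4, c3)), c1), plus(c1, plus(plus(times(c1, c1), times(plus(c1, c4), plus(c4, c4))), plus(c1, c3))))) = 1 + max(3, 5) = 6
depth(times(c1, c3)) = 1 + max(0, 0) = 1
depth(plus(c1, times(c1, c3))) = 1 + max(0, 1) = 2
depth(times(c4, c4)) = 1 + max(0, 0) = 1
depth(times(plus(c1, times(c1, c3)), times(c4, c4))) = 1 + max(2, 1) = 3
depth(plus(c1, c1)) = 1 + max(0, 0) = 1
depth(times(c4, plus(c1, c1))) = 1 + max(0, 1) = 2
depth(plus(plus(c1, c3), c1)) = 1 + max(1, 0) = 2
depth(times(times(c4, plus(c1, c1)), plus(plus(c1, c3), c1))) = 1 + max(2, 2) = 3
depth(times(c1, c4)) = 1 + max(0, 0) = 1
depth(plus(times(times(c4, plus(c1, c1)), plus(plus(c1, c3), c1)), times(c1, c4))) = 1 + max(3, 1) = 4
depth(times(c3, plus(times(times(c4, plus(c1, c1)), plus(plus(c1, c3), c1)), times(c1, c4)))) = 1 + max(0, 4) = 5
depth(plus(times(plus(c1, times(c1, c3)), times(c4, c4)), times(c3, plus(times(times(c4, plus(c1, c1)), plus(plus(c1, c3), c1)), times(c1, c4))))) = 1 + max(3, 5) = 6
depth(times(plus(times(plus(plus(c3, c4), plus(c4, c3)), c1), plus(c1, plus(plus(times(c1, c1), times(plus(c1, c4), plus(c4, c4))), plus(c1, c3)))), plus(times(plus(c1, times(c1, c3)), times(c4, c4)), times(c3, plus(times(times(c4, plus(c1, c1)), plus(plus(c1, c3), c1)), times(c1, c4)))))) = 1 + max(6, 6) = 7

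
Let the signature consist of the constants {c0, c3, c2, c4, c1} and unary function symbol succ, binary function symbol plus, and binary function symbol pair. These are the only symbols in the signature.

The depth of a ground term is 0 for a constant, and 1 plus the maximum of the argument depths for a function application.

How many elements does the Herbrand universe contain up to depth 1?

60

If N_k denotes the number of depth-≤k ground terms, the 5 constants give N_0 = 5, and each function symbol of arity r contributes N_{k-1}^r new terms at level k: N_k = 5 + N_{k-1} + N_{k-1}^2 + N_{k-1}^2.
N_0 = 5
N_1 = 5 + 5 + 5^2 + 5^2 = 60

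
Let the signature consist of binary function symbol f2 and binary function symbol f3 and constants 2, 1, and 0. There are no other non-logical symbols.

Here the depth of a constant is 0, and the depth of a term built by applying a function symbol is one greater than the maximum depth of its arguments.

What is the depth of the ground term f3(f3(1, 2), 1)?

depth(f3(1, 2)) = 1 + max(0, 0) = 1
depth(f3(f3(1, 2), 1)) = 1 + max(1, 0) = 2

2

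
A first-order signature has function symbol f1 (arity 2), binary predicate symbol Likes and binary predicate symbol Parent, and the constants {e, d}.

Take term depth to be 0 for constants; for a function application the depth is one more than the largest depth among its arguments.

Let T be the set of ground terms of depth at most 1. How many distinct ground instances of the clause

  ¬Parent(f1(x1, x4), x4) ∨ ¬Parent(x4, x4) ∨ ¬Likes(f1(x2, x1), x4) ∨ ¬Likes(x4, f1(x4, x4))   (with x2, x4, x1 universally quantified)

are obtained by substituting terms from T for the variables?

216

Ground terms of depth ≤ 1:
  If N_k denotes the number of depth-≤k ground terms, the 2 constants give N_0 = 2, and each function symbol of arity r contributes N_{k-1}^r new terms at level k: N_k = 2 + N_{k-1}^2.
  N_0 = 2
  N_1 = 2 + 2^2 = 6
  Explicitly: e, d, f1(e, e), f1(e, d), f1(d, e), f1(d, d).
So there are 6 ground terms available for substitution.
The clause has 3 distinct variables (x2, x4, x1), each appearing in the body. In the free term algebra distinct substitutions yield syntactically distinct ground instances.
Number of ground instances = 6^3 = 216.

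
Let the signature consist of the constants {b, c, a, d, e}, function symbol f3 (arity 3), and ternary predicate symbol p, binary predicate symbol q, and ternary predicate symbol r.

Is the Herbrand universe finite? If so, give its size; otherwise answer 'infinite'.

The signature has at least one function symbol (f3, arity 3) and at least one constant (b).
Iterating f3 gives infinitely many distinct ground terms: b, f3(b, b, b), f3(f3(b, b, b), f3(b, b, b), f3(b, b, b)), ...
So the Herbrand universe is infinite.

infinite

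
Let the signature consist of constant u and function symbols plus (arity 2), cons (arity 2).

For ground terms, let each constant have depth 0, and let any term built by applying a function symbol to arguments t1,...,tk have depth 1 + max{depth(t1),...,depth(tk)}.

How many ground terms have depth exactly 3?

704

Count level by level. With function symbols plus/2, cons/2, the terms of depth ≤ k are the 1 constant together with each function applied to depth-≤(k−1) tuples, so N_k = 1 + N_{k-1}^2 + N_{k-1}^2.
N_0 = 1
N_1 = 1 + 1^2 + 1^2 = 3
N_2 = 1 + 3^2 + 3^2 = 19
N_3 = 1 + 19^2 + 19^2 = 723
Terms of depth exactly 3: N_3 − N_2 = 723 − 19 = 704.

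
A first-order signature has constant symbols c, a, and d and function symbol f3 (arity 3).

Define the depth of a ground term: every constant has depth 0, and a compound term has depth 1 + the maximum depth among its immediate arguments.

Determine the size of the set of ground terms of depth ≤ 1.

If N_k denotes the number of depth-≤k ground terms, the 3 constants give N_0 = 3, and each function symbol of arity r contributes N_{k-1}^r new terms at level k: N_k = 3 + N_{k-1}^3.
N_0 = 3
N_1 = 3 + 3^3 = 30

30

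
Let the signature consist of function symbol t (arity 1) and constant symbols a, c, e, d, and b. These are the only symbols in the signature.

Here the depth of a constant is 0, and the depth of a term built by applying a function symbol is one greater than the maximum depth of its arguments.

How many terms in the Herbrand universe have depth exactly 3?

Count level by level. With function symbols t/1, the terms of depth ≤ k are the 5 constants together with each function applied to depth-≤(k−1) tuples, so N_k = 5 + N_{k-1}.
N_0 = 5
N_1 = 5 + 5 = 10
N_2 = 5 + 10 = 15
N_3 = 5 + 15 = 20
Terms of depth exactly 3: N_3 − N_2 = 20 − 15 = 5.

5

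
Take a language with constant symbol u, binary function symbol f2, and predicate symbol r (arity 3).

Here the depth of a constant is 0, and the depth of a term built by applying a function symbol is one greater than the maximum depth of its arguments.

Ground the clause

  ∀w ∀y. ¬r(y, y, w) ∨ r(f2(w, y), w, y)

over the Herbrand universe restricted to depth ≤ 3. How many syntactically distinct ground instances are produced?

676

Ground terms of depth ≤ 3:
  Let N_k count ground terms of depth at most k. Each non-constant term of depth ≤ k is some function symbol applied to depth-≤(k−1) arguments, giving N_k = 1 + N_{k-1}^2.
  N_0 = 1
  N_1 = 1 + 1^2 = 2
  N_2 = 1 + 2^2 = 5
  N_3 = 1 + 5^2 = 26
So there are 26 ground terms available for substitution.
Each of w, y ranges independently over the available ground terms, and distinct assignments produce distinct instances.
Number of ground instances = 26^2 = 676.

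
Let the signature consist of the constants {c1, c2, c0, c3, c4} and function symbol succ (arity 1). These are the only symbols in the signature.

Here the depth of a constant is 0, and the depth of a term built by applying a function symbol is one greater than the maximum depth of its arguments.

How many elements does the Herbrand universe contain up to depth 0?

5

If N_k denotes the number of depth-≤k ground terms, the 5 constants give N_0 = 5, and each function symbol of arity r contributes N_{k-1}^r new terms at level k: N_k = 5 + N_{k-1}.
N_0 = 5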